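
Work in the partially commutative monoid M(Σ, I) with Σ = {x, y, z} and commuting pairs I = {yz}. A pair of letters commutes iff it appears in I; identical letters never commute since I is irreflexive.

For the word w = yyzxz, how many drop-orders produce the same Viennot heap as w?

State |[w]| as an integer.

#0=y has no predecessor
#1=y depends on [0:y]
#2=z has no predecessor
#3=x depends on [1:y, 2:z]
#4=z depends on [3:x]
sources: [0:y, 2:z]
N(rest) = Σ N(rest − s) over sources s of rest; N(one piece) = 1:
  size 1 → [4]=1
  size 2 → [3,4]=1
  size 3 → [1,3,4]=1  [2,3,4]=1
  first=0(y) contributes 2
  first=2(z) contributes 1
|[w]| = 3

3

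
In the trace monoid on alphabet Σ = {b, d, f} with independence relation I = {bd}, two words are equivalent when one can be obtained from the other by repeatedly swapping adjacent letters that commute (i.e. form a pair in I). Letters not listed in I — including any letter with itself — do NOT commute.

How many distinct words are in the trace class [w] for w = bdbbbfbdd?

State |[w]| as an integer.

15

drop 0:b onto floor
drop 1:d onto floor
drop 2:b onto {0:b}
drop 3:b onto {2:b}
drop 4:b onto {3:b}
drop 5:f onto {1:d, 4:b}
drop 6:b onto {5:f}
drop 7:d onto {5:f}
drop 8:d onto {7:d}
ground layer = {0:b, 1:d}
drop-orders for the pieces not yet dropped (sum over which currently-grounded one goes next):
  1 to go: {6} 1  {8} 1
  2 to go: {6,8} 2  {7,8} 1
  3 to go: {6,7,8} 3
  4 to go: {5,6,7,8} 3
  5 to go: {1,5,6,7,8} 3  {4,5,6,7,8} 3
  6 to go: {1,4,5,6,7,8} 6  {3,4,5,6,7,8} 3
  7 to go: {1,3,4,5,6,7,8} 9  {2,3,4,5,6,7,8} 3
  if 0:b drops first: 12 orders
  if 1:d drops first: 3 orders
heap linearizations: 15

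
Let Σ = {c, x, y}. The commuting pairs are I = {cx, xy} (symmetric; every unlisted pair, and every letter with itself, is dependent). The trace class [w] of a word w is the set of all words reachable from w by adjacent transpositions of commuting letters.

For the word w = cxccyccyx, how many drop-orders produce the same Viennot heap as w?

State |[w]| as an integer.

36

piece 0:c — minimal
piece 1:x — minimal
piece 2:c rests on {0:c}
piece 3:c rests on {2:c}
piece 4:y rests on {3:c}
piece 5:c rests on {4:y}
piece 6:c rests on {5:c}
piece 7:y rests on {6:c}
piece 8:x rests on {1:x}
minimal pieces: {0:c, 1:x}
ways to finish when only these pieces remain (= sum over removing one remaining piece with nothing left below it):
  1 left: {7}→1  {8}→1
  2 left: {1,8}→1  {6,7}→1  {7,8}→2
  3 left: {1,7,8}→3  {5,6,7}→1  {6,7,8}→3
  4 left: {1,6,7,8}→6  {4,5,6,7}→1  {5,6,7,8}→4
  5 left: {1,5,6,7,8}→10  {3,4,5,6,7}→1  {4,5,6,7,8}→5
  6 left: {1,4,5,6,7,8}→15  {2,3,4,5,6,7}→1  {3,4,5,6,7,8}→6
  7 left: {0,2,3,4,5,6,7}→1  {1,3,4,5,6,7,8}→21  {2,3,4,5,6,7,8}→7
  placing 0:c first → 28 extensions
  placing 1:x first → 8 extensions
total linear extensions = 36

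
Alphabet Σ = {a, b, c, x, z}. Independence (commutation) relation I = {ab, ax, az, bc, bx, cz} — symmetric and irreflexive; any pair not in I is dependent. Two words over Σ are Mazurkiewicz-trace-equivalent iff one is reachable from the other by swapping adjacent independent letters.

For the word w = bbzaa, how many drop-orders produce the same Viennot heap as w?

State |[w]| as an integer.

10

drop 0:b onto floor
drop 1:b onto {0:b}
drop 2:z onto {1:b}
drop 3:a onto floor
drop 4:a onto {3:a}
ground layer = {0:b, 3:a}
drop-orders for the pieces not yet dropped (sum over which currently-grounded one goes next):
  1 to go: {2} 1  {4} 1
  2 to go: {1,2} 1  {2,4} 2  {3,4} 1
  3 to go: {0,1,2} 1  {1,2,4} 3  {2,3,4} 3
  if 0:b drops first: 6 orders
  if 3:a drops first: 4 orders
heap linearizations: 10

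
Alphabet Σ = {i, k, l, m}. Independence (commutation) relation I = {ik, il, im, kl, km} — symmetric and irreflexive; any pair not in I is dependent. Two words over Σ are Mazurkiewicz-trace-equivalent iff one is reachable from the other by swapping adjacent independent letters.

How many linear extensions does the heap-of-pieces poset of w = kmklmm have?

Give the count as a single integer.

15

drop 0:k onto floor
drop 1:m onto floor
drop 2:k onto {0:k}
drop 3:l onto {1:m}
drop 4:m onto {3:l}
drop 5:m onto {4:m}
ground layer = {0:k, 1:m}
drop-orders for the pieces not yet dropped (sum over which currently-grounded one goes next):
  1 to go: {2} 1  {5} 1
  2 to go: {0,2} 1  {2,5} 2  {4,5} 1
  3 to go: {0,2,5} 3  {2,4,5} 3  {3,4,5} 1
  4 to go: {0,2,4,5} 6  {1,3,4,5} 1  {2,3,4,5} 4
  if 0:k drops first: 5 orders
  if 1:m drops first: 10 orders
heap linearizations: 15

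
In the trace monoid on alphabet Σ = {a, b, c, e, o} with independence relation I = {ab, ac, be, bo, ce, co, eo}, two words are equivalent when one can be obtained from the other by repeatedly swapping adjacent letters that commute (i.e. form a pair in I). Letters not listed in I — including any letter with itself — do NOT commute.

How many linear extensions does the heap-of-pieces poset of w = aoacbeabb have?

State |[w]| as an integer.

piece 0:a — minimal
piece 1:o rests on {0:a}
piece 2:a rests on {1:o}
piece 3:c — minimal
piece 4:b rests on {3:c}
piece 5:e rests on {2:a}
piece 6:a rests on {5:e}
piece 7:b rests on {4:b}
piece 8:b rests on {7:b}
minimal pieces: {0:a, 3:c}
ways to finish when only these pieces remain (= sum over removing one remaining piece with nothing left below it):
  1 left: {6}→1  {8}→1
  2 left: {5,6}→1  {6,8}→2  {7,8}→1
  3 left: {2,5,6}→1  {4,7,8}→1  {5,6,8}→3  {6,7,8}→3
  4 left: {1,2,5,6}→1  {2,5,6,8}→4  {3,4,7,8}→1  {4,6,7,8}→4  {5,6,7,8}→6
  5 left: {0,1,2,5,6}→1  {1,2,5,6,8}→5  {2,5,6,7,8}→10  {3,4,6,7,8}→5  {4,5,6,7,8}→10
  6 left: {0,1,2,5,6,8}→6  {1,2,5,6,7,8}→15  {2,4,5,6,7,8}→20  {3,4,5,6,7,8}→15
  7 left: {0,1,2,5,6,7,8}→21  {1,2,4,5,6,7,8}→35  {2,3,4,5,6,7,8}→35
  placing 0:a first → 70 extensions
  placing 3:c first → 56 extensions
total linear extensions = 126

126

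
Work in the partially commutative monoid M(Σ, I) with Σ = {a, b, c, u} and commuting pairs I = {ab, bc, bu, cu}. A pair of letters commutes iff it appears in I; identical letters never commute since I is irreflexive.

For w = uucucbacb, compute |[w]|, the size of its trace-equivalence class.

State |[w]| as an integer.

drop 0:u onto floor
drop 1:u onto {0:u}
drop 2:c onto floor
drop 3:u onto {1:u}
drop 4:c onto {2:c}
drop 5:b onto floor
drop 6:a onto {3:u, 4:c}
drop 7:c onto {6:a}
drop 8:b onto {5:b}
ground layer = {0:u, 2:c, 5:b}
drop-orders for the pieces not yet dropped (sum over which currently-grounded one goes next):
  1 to go: {7} 1  {8} 1
  2 to go: {5,8} 1  {6,7} 1  {7,8} 2
  3 to go: {3,6,7} 1  {4,6,7} 1  {5,7,8} 3  {6,7,8} 3
  4 to go: {1,3,6,7} 1  {2,4,6,7} 1  {3,4,6,7} 2  {3,6,7,8} 4  {4,6,7,8} 4  {5,6,7,8} 6
  5 to go: {0,1,3,6,7} 1  {1,3,4,6,7} 3  {1,3,6,7,8} 5  {2,3,4,6,7} 3  {2,4,6,7,8} 5  {3,4,6,7,8} 10  {3,5,6,7,8} 10  {4,5,6,7,8} 10
  6 to go: {0,1,3,4,6,7} 4  {0,1,3,6,7,8} 6  {1,2,3,4,6,7} 6  {1,3,4,6,7,8} 18  {1,3,5,6,7,8} 15  {2,3,4,6,7,8} 18  {2,4,5,6,7,8} 15  {3,4,5,6,7,8} 30
  7 to go: {0,1,2,3,4,6,7} 10  {0,1,3,4,6,7,8} 28  {0,1,3,5,6,7,8} 21  {1,2,3,4,6,7,8} 42  {1,3,4,5,6,7,8} 63  {2,3,4,5,6,7,8} 63
  if 0:u drops first: 168 orders
  if 2:c drops first: 112 orders
  if 5:b drops first: 80 orders
heap linearizations: 360

360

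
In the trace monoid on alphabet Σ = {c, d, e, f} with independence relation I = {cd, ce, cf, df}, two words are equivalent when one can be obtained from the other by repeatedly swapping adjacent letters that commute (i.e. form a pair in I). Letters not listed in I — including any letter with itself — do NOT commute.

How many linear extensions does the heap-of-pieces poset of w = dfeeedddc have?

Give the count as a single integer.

drop 0:d onto floor
drop 1:f onto floor
drop 2:e onto {0:d, 1:f}
drop 3:e onto {2:e}
drop 4:e onto {3:e}
drop 5:d onto {4:e}
drop 6:d onto {5:d}
drop 7:d onto {6:d}
drop 8:c onto floor
ground layer = {0:d, 1:f, 8:c}
drop-orders for the pieces not yet dropped (sum over which currently-grounded one goes next):
  1 to go: {7} 1  {8} 1
  2 to go: {6,7} 1  {7,8} 2
  3 to go: {5,6,7} 1  {6,7,8} 3
  4 to go: {4,5,6,7} 1  {5,6,7,8} 4
  5 to go: {3,4,5,6,7} 1  {4,5,6,7,8} 5
  6 to go: {2,3,4,5,6,7} 1  {3,4,5,6,7,8} 6
  7 to go: {0,2,3,4,5,6,7} 1  {1,2,3,4,5,6,7} 1  {2,3,4,5,6,7,8} 7
  if 0:d drops first: 8 orders
  if 1:f drops first: 8 orders
  if 8:c drops first: 2 orders
heap linearizations: 18

18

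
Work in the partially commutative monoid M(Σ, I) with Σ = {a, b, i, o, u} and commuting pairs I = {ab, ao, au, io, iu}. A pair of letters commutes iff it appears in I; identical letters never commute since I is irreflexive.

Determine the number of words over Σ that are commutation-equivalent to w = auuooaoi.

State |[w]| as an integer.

56

#0=a has no predecessor
#1=u has no predecessor
#2=u depends on [1:u]
#3=o depends on [2:u]
#4=o depends on [3:o]
#5=a depends on [0:a]
#6=o depends on [4:o]
#7=i depends on [5:a]
sources: [0:a, 1:u]
N(rest) = Σ N(rest − s) over sources s of rest; N(one piece) = 1:
  size 1 → [6]=1  [7]=1
  size 2 → [4,6]=1  [5,7]=1  [6,7]=2
  size 3 → [0,5,7]=1  [3,4,6]=1  [4,6,7]=3  [5,6,7]=3
  size 4 → [0,5,6,7]=4  [2,3,4,6]=1  [3,4,6,7]=4  [4,5,6,7]=6
  size 5 → [0,4,5,6,7]=10  [1,2,3,4,6]=1  [2,3,4,6,7]=5  [3,4,5,6,7]=10
  size 6 → [0,3,4,5,6,7]=20  [1,2,3,4,6,7]=6  [2,3,4,5,6,7]=15
  first=0(a) contributes 21
  first=1(u) contributes 35
|[w]| = 56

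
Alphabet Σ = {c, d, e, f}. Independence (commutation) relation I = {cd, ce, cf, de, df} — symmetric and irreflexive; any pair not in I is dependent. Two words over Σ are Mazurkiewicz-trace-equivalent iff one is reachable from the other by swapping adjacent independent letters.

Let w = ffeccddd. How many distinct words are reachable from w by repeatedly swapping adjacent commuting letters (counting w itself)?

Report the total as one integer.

0(f) covers ∅
1(f) covers 0:f
2(e) covers 1:f
3(c) covers ∅
4(c) covers 3:c
5(d) covers ∅
6(d) covers 5:d
7(d) covers 6:d
floor of heap: 0:f, 3:c, 5:d
completions by unplaced set U, small U first (add the entries for U minus each lowest piece of U):
  |U|=1: {2}:1  {4}:1  {7}:1
  |U|=2: {1,2}:1  {2,4}:2  {2,7}:2  {3,4}:1  {4,7}:2  {6,7}:1
  |U|=3: {0,1,2}:1  {1,2,4}:3  {1,2,7}:3  {2,3,4}:3  {2,4,7}:6  {2,6,7}:3  {3,4,7}:3  {4,6,7}:3  {5,6,7}:1
  |U|=4: {0,1,2,4}:4  {0,1,2,7}:4  {1,2,3,4}:6  {1,2,4,7}:12  {1,2,6,7}:6  {2,3,4,7}:12  {2,4,6,7}:12  {2,5,6,7}:4  {3,4,6,7}:6  {4,5,6,7}:4
  |U|=5: {0,1,2,3,4}:10  {0,1,2,4,7}:20  {0,1,2,6,7}:10  {1,2,3,4,7}:30  {1,2,4,6,7}:30  {1,2,5,6,7}:10  {2,3,4,6,7}:30  {2,4,5,6,7}:20  {3,4,5,6,7}:10
  |U|=6: {0,1,2,3,4,7}:60  {0,1,2,4,6,7}:60  {0,1,2,5,6,7}:20  {1,2,3,4,6,7}:90  {1,2,4,5,6,7}:60  {2,3,4,5,6,7}:60
  start at 0(f): 210
  start at 3(c): 140
  start at 5(d): 210
sum over floor = 560

560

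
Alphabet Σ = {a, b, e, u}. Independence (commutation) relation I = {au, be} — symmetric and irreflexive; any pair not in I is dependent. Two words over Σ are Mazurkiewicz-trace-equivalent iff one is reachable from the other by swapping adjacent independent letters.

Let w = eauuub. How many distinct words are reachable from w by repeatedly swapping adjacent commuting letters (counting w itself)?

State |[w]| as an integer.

4

piece 0:e — minimal
piece 1:a rests on {0:e}
piece 2:u rests on {0:e}
piece 3:u rests on {2:u}
piece 4:u rests on {3:u}
piece 5:b rests on {1:a, 4:u}
minimal pieces: {0:e}
ways to finish when only these pieces remain (= sum over removing one remaining piece with nothing left below it):
  1 left: {5}→1
  2 left: {1,5}→1  {4,5}→1
  3 left: {1,4,5}→2  {3,4,5}→1
  4 left: {1,3,4,5}→3  {2,3,4,5}→1
  placing 0:e first → 4 extensions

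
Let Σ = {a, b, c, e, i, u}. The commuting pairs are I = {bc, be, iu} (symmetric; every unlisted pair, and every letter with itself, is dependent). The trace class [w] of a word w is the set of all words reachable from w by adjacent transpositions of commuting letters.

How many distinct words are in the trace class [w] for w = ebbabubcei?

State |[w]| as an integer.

9

piece 0:e — minimal
piece 1:b — minimal
piece 2:b rests on {1:b}
piece 3:a rests on {0:e, 2:b}
piece 4:b rests on {3:a}
piece 5:u rests on {4:b}
piece 6:b rests on {5:u}
piece 7:c rests on {5:u}
piece 8:e rests on {7:c}
piece 9:i rests on {6:b, 8:e}
minimal pieces: {0:e, 1:b}
ways to finish when only these pieces remain (= sum over removing one remaining piece with nothing left below it):
  1 left: {9}→1
  2 left: {6,9}→1  {8,9}→1
  3 left: {6,8,9}→2  {7,8,9}→1
  4 left: {6,7,8,9}→3
  5 left: {5,6,7,8,9}→3
  6 left: {4,5,6,7,8,9}→3
  7 left: {3,4,5,6,7,8,9}→3
  8 left: {0,3,4,5,6,7,8,9}→3  {2,3,4,5,6,7,8,9}→3
  placing 0:e first → 3 extensions
  placing 1:b first → 6 extensions
total linear extensions = 9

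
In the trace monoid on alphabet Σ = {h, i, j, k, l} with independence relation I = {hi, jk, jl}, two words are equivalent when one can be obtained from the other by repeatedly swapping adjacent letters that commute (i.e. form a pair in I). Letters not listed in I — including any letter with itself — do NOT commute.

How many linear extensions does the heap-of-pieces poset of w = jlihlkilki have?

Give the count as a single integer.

#0=j has no predecessor
#1=l has no predecessor
#2=i depends on [0:j, 1:l]
#3=h depends on [0:j, 1:l]
#4=l depends on [2:i, 3:h]
#5=k depends on [4:l]
#6=i depends on [5:k]
#7=l depends on [6:i]
#8=k depends on [7:l]
#9=i depends on [8:k]
sources: [0:j, 1:l]
N(rest) = Σ N(rest − s) over sources s of rest; N(one piece) = 1:
  size 1 → [9]=1
  size 2 → [8,9]=1
  size 3 → [7,8,9]=1
  size 4 → [6,7,8,9]=1
  size 5 → [5,6,7,8,9]=1
  size 6 → [4,5,6,7,8,9]=1
  size 7 → [2,4,5,6,7,8,9]=1  [3,4,5,6,7,8,9]=1
  size 8 → [2,3,4,5,6,7,8,9]=2
  first=0(j) contributes 2
  first=1(l) contributes 2
|[w]| = 4

4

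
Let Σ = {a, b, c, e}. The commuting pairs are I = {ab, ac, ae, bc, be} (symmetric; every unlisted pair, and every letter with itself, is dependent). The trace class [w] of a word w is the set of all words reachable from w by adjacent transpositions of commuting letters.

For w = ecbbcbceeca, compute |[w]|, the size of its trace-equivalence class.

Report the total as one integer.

1320

drop 0:e onto floor
drop 1:c onto {0:e}
drop 2:b onto floor
drop 3:b onto {2:b}
drop 4:c onto {1:c}
drop 5:b onto {3:b}
drop 6:c onto {4:c}
drop 7:e onto {6:c}
drop 8:e onto {7:e}
drop 9:c onto {8:e}
drop 10:a onto floor
ground layer = {0:e, 2:b, 10:a}
drop-orders for the pieces not yet dropped (sum over which currently-grounded one goes next):
  1 to go: {5} 1  {9} 1  {10} 1
  2 to go: {3,5} 1  {5,9} 2  {5,10} 2  {8,9} 1  {9,10} 2
  3 to go: {2,3,5} 1  {3,5,9} 3  {3,5,10} 3  {5,8,9} 3  {5,9,10} 6  {7,8,9} 1  {8,9,10} 3
  4 to go: {2,3,5,9} 4  {2,3,5,10} 4  {3,5,8,9} 6  {3,5,9,10} 12  {5,7,8,9} 4  {5,8,9,10} 12  {6,7,8,9} 1  {7,8,9,10} 4
  5 to go: {2,3,5,8,9} 10  {2,3,5,9,10} 20  {3,5,7,8,9} 10  {3,5,8,9,10} 30  {4,6,7,8,9} 1  {5,6,7,8,9} 5  {5,7,8,9,10} 20  {6,7,8,9,10} 5
  6 to go: {1,4,6,7,8,9} 1  {2,3,5,7,8,9} 20  {2,3,5,8,9,10} 60  {3,5,6,7,8,9} 15  {3,5,7,8,9,10} 60  {4,5,6,7,8,9} 6  {4,6,7,8,9,10} 6  {5,6,7,8,9,10} 30
  7 to go: {0,1,4,6,7,8,9} 1  {1,4,5,6,7,8,9} 7  {1,4,6,7,8,9,10} 7  {2,3,5,6,7,8,9} 35  {2,3,5,7,8,9,10} 140  {3,4,5,6,7,8,9} 21  {3,5,6,7,8,9,10} 105  {4,5,6,7,8,9,10} 42
  8 to go: {0,1,4,5,6,7,8,9} 8  {0,1,4,6,7,8,9,10} 8  {1,3,4,5,6,7,8,9} 28  {1,4,5,6,7,8,9,10} 56  {2,3,4,5,6,7,8,9} 56  {2,3,5,6,7,8,9,10} 280  {3,4,5,6,7,8,9,10} 168
  9 to go: {0,1,3,4,5,6,7,8,9} 36  {0,1,4,5,6,7,8,9,10} 72  {1,2,3,4,5,6,7,8,9} 84  {1,3,4,5,6,7,8,9,10} 252  {2,3,4,5,6,7,8,9,10} 504
  if 0:e drops first: 840 orders
  if 2:b drops first: 360 orders
  if 10:a drops first: 120 orders
heap linearizations: 1320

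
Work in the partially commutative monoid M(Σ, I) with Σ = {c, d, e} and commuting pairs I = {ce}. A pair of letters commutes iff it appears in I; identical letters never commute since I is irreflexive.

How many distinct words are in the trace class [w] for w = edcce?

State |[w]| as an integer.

piece 0:e — minimal
piece 1:d rests on {0:e}
piece 2:c rests on {1:d}
piece 3:c rests on {2:c}
piece 4:e rests on {1:d}
minimal pieces: {0:e}
ways to finish when only these pieces remain (= sum over removing one remaining piece with nothing left below it):
  1 left: {3}→1  {4}→1
  2 left: {2,3}→1  {3,4}→2
  3 left: {2,3,4}→3
  placing 0:e first → 3 extensions

3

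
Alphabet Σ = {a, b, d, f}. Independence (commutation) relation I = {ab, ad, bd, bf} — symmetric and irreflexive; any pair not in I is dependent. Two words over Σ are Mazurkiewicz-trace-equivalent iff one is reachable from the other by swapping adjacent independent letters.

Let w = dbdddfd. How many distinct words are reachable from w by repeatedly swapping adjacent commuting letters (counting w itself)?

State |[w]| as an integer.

piece 0:d — minimal
piece 1:b — minimal
piece 2:d rests on {0:d}
piece 3:d rests on {2:d}
piece 4:d rests on {3:d}
piece 5:f rests on {4:d}
piece 6:d rests on {5:f}
minimal pieces: {0:d, 1:b}
ways to finish when only these pieces remain (= sum over removing one remaining piece with nothing left below it):
  1 left: {1}→1  {6}→1
  2 left: {1,6}→2  {5,6}→1
  3 left: {1,5,6}→3  {4,5,6}→1
  4 left: {1,4,5,6}→4  {3,4,5,6}→1
  5 left: {1,3,4,5,6}→5  {2,3,4,5,6}→1
  placing 0:d first → 6 extensions
  placing 1:b first → 1 extensions
total linear extensions = 7

7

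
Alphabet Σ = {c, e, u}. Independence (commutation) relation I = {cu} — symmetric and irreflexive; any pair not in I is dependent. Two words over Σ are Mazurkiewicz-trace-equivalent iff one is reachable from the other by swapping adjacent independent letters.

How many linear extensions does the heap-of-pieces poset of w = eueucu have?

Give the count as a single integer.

3

drop 0:e onto floor
drop 1:u onto {0:e}
drop 2:e onto {1:u}
drop 3:u onto {2:e}
drop 4:c onto {2:e}
drop 5:u onto {3:u}
ground layer = {0:e}
drop-orders for the pieces not yet dropped (sum over which currently-grounded one goes next):
  1 to go: {4} 1  {5} 1
  2 to go: {3,5} 1  {4,5} 2
  3 to go: {3,4,5} 3
  4 to go: {2,3,4,5} 3
  if 0:e drops first: 3 orders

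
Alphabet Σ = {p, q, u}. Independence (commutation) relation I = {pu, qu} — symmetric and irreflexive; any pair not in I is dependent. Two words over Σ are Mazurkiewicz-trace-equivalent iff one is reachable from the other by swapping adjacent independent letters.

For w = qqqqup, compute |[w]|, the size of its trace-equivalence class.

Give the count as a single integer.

6

piece 0:q — minimal
piece 1:q rests on {0:q}
piece 2:q rests on {1:q}
piece 3:q rests on {2:q}
piece 4:u — minimal
piece 5:p rests on {3:q}
minimal pieces: {0:q, 4:u}
ways to finish when only these pieces remain (= sum over removing one remaining piece with nothing left below it):
  1 left: {4}→1  {5}→1
  2 left: {3,5}→1  {4,5}→2
  3 left: {2,3,5}→1  {3,4,5}→3
  4 left: {1,2,3,5}→1  {2,3,4,5}→4
  placing 0:q first → 5 extensions
  placing 4:u first → 1 extensions
total linear extensions = 6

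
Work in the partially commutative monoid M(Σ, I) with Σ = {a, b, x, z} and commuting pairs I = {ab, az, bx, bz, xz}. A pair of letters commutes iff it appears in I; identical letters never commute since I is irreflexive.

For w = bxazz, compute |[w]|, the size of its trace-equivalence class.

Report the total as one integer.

#0=b has no predecessor
#1=x has no predecessor
#2=a depends on [1:x]
#3=z has no predecessor
#4=z depends on [3:z]
sources: [0:b, 1:x, 3:z]
N(rest) = Σ N(rest − s) over sources s of rest; N(one piece) = 1:
  size 1 → [0]=1  [2]=1  [4]=1
  size 2 → [0,2]=2  [0,4]=2  [1,2]=1  [2,4]=2  [3,4]=1
  size 3 → [0,1,2]=3  [0,2,4]=6  [0,3,4]=3  [1,2,4]=3  [2,3,4]=3
  first=0(b) contributes 6
  first=1(x) contributes 12
  first=3(z) contributes 12
|[w]| = 30

30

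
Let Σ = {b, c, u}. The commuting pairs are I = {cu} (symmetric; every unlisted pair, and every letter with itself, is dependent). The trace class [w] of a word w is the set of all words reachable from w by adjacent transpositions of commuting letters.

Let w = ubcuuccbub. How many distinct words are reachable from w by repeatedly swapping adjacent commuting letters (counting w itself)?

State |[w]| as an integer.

10

0(u) covers ∅
1(b) covers 0:u
2(c) covers 1:b
3(u) covers 1:b
4(u) covers 3:u
5(c) covers 2:c
6(c) covers 5:c
7(b) covers 4:u, 6:c
8(u) covers 7:b
9(b) covers 8:u
floor of heap: 0:u
completions by unplaced set U, small U first (add the entries for U minus each lowest piece of U):
  |U|=1: {9}:1
  |U|=2: {8,9}:1
  |U|=3: {7,8,9}:1
  |U|=4: {4,7,8,9}:1  {6,7,8,9}:1
  |U|=5: {3,4,7,8,9}:1  {4,6,7,8,9}:2  {5,6,7,8,9}:1
  |U|=6: {2,5,6,7,8,9}:1  {3,4,6,7,8,9}:3  {4,5,6,7,8,9}:3
  |U|=7: {2,4,5,6,7,8,9}:4  {3,4,5,6,7,8,9}:6
  |U|=8: {2,3,4,5,6,7,8,9}:10
  start at 0(u): 10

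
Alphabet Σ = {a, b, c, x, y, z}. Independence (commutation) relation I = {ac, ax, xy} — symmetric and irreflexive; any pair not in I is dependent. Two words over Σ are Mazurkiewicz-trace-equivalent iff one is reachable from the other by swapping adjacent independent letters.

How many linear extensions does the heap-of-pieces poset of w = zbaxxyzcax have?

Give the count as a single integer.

0(z) covers ∅
1(b) covers 0:z
2(a) covers 1:b
3(x) covers 1:b
4(x) covers 3:x
5(y) covers 2:a
6(z) covers 4:x, 5:y
7(c) covers 6:z
8(a) covers 6:z
9(x) covers 7:c
floor of heap: 0:z
completions by unplaced set U, small U first (add the entries for U minus each lowest piece of U):
  |U|=1: {8}:1  {9}:1
  |U|=2: {7,9}:1  {8,9}:2
  |U|=3: {7,8,9}:3
  |U|=4: {6,7,8,9}:3
  |U|=5: {4,6,7,8,9}:3  {5,6,7,8,9}:3
  |U|=6: {2,5,6,7,8,9}:3  {3,4,6,7,8,9}:3  {4,5,6,7,8,9}:6
  |U|=7: {2,4,5,6,7,8,9}:9  {3,4,5,6,7,8,9}:9
  |U|=8: {2,3,4,5,6,7,8,9}:18
  start at 0(z): 18

18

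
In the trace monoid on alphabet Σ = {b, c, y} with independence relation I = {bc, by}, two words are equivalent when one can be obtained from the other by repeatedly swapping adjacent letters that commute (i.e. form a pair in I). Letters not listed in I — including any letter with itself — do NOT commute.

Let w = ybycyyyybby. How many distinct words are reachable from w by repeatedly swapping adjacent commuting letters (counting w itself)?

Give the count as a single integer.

165

#0=y has no predecessor
#1=b has no predecessor
#2=y depends on [0:y]
#3=c depends on [2:y]
#4=y depends on [3:c]
#5=y depends on [4:y]
#6=y depends on [5:y]
#7=y depends on [6:y]
#8=b depends on [1:b]
#9=b depends on [8:b]
#10=y depends on [7:y]
sources: [0:y, 1:b]
N(rest) = Σ N(rest − s) over sources s of rest; N(one piece) = 1:
  size 1 → [9]=1  [10]=1
  size 2 → [7,10]=1  [8,9]=1  [9,10]=2
  size 3 → [1,8,9]=1  [6,7,10]=1  [7,9,10]=3  [8,9,10]=3
  size 4 → [1,8,9,10]=4  [5,6,7,10]=1  [6,7,9,10]=4  [7,8,9,10]=6
  size 5 → [1,7,8,9,10]=10  [4,5,6,7,10]=1  [5,6,7,9,10]=5  [6,7,8,9,10]=10
  size 6 → [1,6,7,8,9,10]=20  [3,4,5,6,7,10]=1  [4,5,6,7,9,10]=6  [5,6,7,8,9,10]=15
  size 7 → [1,5,6,7,8,9,10]=35  [2,3,4,5,6,7,10]=1  [3,4,5,6,7,9,10]=7  [4,5,6,7,8,9,10]=21
  size 8 → [0,2,3,4,5,6,7,10]=1  [1,4,5,6,7,8,9,10]=56  [2,3,4,5,6,7,9,10]=8  [3,4,5,6,7,8,9,10]=28
  size 9 → [0,2,3,4,5,6,7,9,10]=9  [1,3,4,5,6,7,8,9,10]=84  [2,3,4,5,6,7,8,9,10]=36
  first=0(y) contributes 120
  first=1(b) contributes 45
|[w]| = 165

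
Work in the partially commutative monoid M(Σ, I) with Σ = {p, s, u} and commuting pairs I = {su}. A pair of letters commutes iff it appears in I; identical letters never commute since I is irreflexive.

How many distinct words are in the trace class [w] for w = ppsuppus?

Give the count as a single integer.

0(p) covers ∅
1(p) covers 0:p
2(s) covers 1:p
3(u) covers 1:p
4(p) covers 2:s, 3:u
5(p) covers 4:p
6(u) covers 5:p
7(s) covers 5:p
floor of heap: 0:p
completions by unplaced set U, small U first (add the entries for U minus each lowest piece of U):
  |U|=1: {6}:1  {7}:1
  |U|=2: {6,7}:2
  |U|=3: {5,6,7}:2
  |U|=4: {4,5,6,7}:2
  |U|=5: {2,4,5,6,7}:2  {3,4,5,6,7}:2
  |U|=6: {2,3,4,5,6,7}:4
  start at 0(p): 4

4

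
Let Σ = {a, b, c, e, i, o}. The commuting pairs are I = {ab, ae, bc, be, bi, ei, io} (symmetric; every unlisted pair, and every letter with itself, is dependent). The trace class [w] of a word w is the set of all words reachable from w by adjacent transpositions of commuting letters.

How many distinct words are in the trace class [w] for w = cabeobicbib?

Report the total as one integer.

0(c) covers ∅
1(a) covers 0:c
2(b) covers ∅
3(e) covers 0:c
4(o) covers 1:a, 2:b, 3:e
5(b) covers 4:o
6(i) covers 1:a
7(c) covers 4:o, 6:i
8(b) covers 5:b
9(i) covers 7:c
10(b) covers 8:b
floor of heap: 0:c, 2:b
completions by unplaced set U, small U first (add the entries for U minus each lowest piece of U):
  |U|=1: {9}:1  {10}:1
  |U|=2: {7,9}:1  {8,10}:1  {9,10}:2
  |U|=3: {5,8,10}:1  {6,7,9}:1  {7,9,10}:3  {8,9,10}:3
  |U|=4: {5,8,9,10}:4  {6,7,9,10}:4  {7,8,9,10}:6
  |U|=5: {5,7,8,9,10}:10  {6,7,8,9,10}:10
  |U|=6: {4,5,7,8,9,10}:10  {5,6,7,8,9,10}:20
  |U|=7: {2,4,5,7,8,9,10}:10  {3,4,5,7,8,9,10}:10  {4,5,6,7,8,9,10}:30
  |U|=8: {1,4,5,6,7,8,9,10}:30  {2,3,4,5,7,8,9,10}:20  {2,4,5,6,7,8,9,10}:40  {3,4,5,6,7,8,9,10}:40
  |U|=9: {1,2,4,5,6,7,8,9,10}:70  {1,3,4,5,6,7,8,9,10}:70  {2,3,4,5,6,7,8,9,10}:100
  start at 0(c): 240
  start at 2(b): 70
sum over floor = 310

310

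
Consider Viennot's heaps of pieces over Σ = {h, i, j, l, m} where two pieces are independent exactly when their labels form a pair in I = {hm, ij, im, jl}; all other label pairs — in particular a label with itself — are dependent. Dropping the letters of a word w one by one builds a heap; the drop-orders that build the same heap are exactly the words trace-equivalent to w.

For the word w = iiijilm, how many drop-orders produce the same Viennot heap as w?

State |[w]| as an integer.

0(i) covers ∅
1(i) covers 0:i
2(i) covers 1:i
3(j) covers ∅
4(i) covers 2:i
5(l) covers 4:i
6(m) covers 3:j, 5:l
floor of heap: 0:i, 3:j
completions by unplaced set U, small U first (add the entries for U minus each lowest piece of U):
  |U|=1: {6}:1
  |U|=2: {3,6}:1  {5,6}:1
  |U|=3: {3,5,6}:2  {4,5,6}:1
  |U|=4: {2,4,5,6}:1  {3,4,5,6}:3
  |U|=5: {1,2,4,5,6}:1  {2,3,4,5,6}:4
  start at 0(i): 5
  start at 3(j): 1
sum over floor = 6

6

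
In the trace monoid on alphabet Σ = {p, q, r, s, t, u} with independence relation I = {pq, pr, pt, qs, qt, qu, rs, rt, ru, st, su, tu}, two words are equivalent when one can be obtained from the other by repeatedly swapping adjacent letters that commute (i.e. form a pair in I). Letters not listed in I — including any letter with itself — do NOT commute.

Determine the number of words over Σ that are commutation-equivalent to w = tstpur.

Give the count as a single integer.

60

#0=t has no predecessor
#1=s has no predecessor
#2=t depends on [0:t]
#3=p depends on [1:s]
#4=u depends on [3:p]
#5=r has no predecessor
sources: [0:t, 1:s, 5:r]
N(rest) = Σ N(rest − s) over sources s of rest; N(one piece) = 1:
  size 1 → [2]=1  [4]=1  [5]=1
  size 2 → [0,2]=1  [2,4]=2  [2,5]=2  [3,4]=1  [4,5]=2
  size 3 → [0,2,4]=3  [0,2,5]=3  [1,3,4]=1  [2,3,4]=3  [2,4,5]=6  [3,4,5]=3
  size 4 → [0,2,3,4]=6  [0,2,4,5]=12  [1,2,3,4]=4  [1,3,4,5]=4  [2,3,4,5]=12
  first=0(t) contributes 20
  first=1(s) contributes 30
  first=5(r) contributes 10
|[w]| = 60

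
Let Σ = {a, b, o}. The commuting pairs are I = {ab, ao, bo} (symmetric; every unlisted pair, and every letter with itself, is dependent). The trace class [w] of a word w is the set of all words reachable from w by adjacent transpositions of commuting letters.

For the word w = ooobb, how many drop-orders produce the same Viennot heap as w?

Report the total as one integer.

10

0(o) covers ∅
1(o) covers 0:o
2(o) covers 1:o
3(b) covers ∅
4(b) covers 3:b
floor of heap: 0:o, 3:b
completions by unplaced set U, small U first (add the entries for U minus each lowest piece of U):
  |U|=1: {2}:1  {4}:1
  |U|=2: {1,2}:1  {2,4}:2  {3,4}:1
  |U|=3: {0,1,2}:1  {1,2,4}:3  {2,3,4}:3
  start at 0(o): 6
  start at 3(b): 4
sum over floor = 10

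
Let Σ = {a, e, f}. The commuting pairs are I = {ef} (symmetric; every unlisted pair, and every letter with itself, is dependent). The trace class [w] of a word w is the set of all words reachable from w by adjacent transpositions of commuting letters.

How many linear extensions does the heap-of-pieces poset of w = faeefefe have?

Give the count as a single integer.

piece 0:f — minimal
piece 1:a rests on {0:f}
piece 2:e rests on {1:a}
piece 3:e rests on {2:e}
piece 4:f rests on {1:a}
piece 5:e rests on {3:e}
piece 6:f rests on {4:f}
piece 7:e rests on {5:e}
minimal pieces: {0:f}
ways to finish when only these pieces remain (= sum over removing one remaining piece with nothing left below it):
  1 left: {6}→1  {7}→1
  2 left: {4,6}→1  {5,7}→1  {6,7}→2
  3 left: {3,5,7}→1  {4,6,7}→3  {5,6,7}→3
  4 left: {2,3,5,7}→1  {3,5,6,7}→4  {4,5,6,7}→6
  5 left: {2,3,5,6,7}→5  {3,4,5,6,7}→10
  6 left: {2,3,4,5,6,7}→15
  placing 0:f first → 15 extensions

15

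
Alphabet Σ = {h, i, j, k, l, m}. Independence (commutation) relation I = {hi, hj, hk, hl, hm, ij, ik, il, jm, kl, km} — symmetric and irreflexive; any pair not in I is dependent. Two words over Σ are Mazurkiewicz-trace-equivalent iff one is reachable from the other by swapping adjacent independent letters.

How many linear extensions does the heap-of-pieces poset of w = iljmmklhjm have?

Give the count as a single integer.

530

#0=i has no predecessor
#1=l has no predecessor
#2=j depends on [1:l]
#3=m depends on [0:i, 1:l]
#4=m depends on [3:m]
#5=k depends on [2:j]
#6=l depends on [2:j, 4:m]
#7=h has no predecessor
#8=j depends on [5:k, 6:l]
#9=m depends on [6:l]
sources: [0:i, 1:l, 7:h]
N(rest) = Σ N(rest − s) over sources s of rest; N(one piece) = 1:
  size 1 → [7]=1  [8]=1  [9]=1
  size 2 → [5,8]=1  [7,8]=2  [7,9]=2  [8,9]=2
  size 3 → [5,7,8]=3  [5,8,9]=3  [6,8,9]=2  [7,8,9]=6
  size 4 → [4,6,8,9]=2  [5,6,8,9]=5  [5,7,8,9]=12  [6,7,8,9]=8
  size 5 → [2,5,6,8,9]=5  [3,4,6,8,9]=2  [4,5,6,8,9]=7  [4,6,7,8,9]=10  [5,6,7,8,9]=25
  size 6 → [0,3,4,6,8,9]=2  [2,4,5,6,8,9]=12  [2,5,6,7,8,9]=30  [3,4,5,6,8,9]=9  [3,4,6,7,8,9]=12  [4,5,6,7,8,9]=42
  size 7 → [0,3,4,5,6,8,9]=11  [0,3,4,6,7,8,9]=14  [2,3,4,5,6,8,9]=21  [2,4,5,6,7,8,9]=84  [3,4,5,6,7,8,9]=63
  size 8 → [0,2,3,4,5,6,8,9]=32  [0,3,4,5,6,7,8,9]=88  [1,2,3,4,5,6,8,9]=21  [2,3,4,5,6,7,8,9]=168
  first=0(i) contributes 189
  first=1(l) contributes 288
  first=7(h) contributes 53
|[w]| = 530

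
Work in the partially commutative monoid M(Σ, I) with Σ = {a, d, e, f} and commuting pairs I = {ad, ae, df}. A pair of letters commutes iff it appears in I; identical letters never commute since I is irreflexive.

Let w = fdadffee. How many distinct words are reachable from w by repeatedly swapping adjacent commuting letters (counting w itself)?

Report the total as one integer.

piece 0:f — minimal
piece 1:d — minimal
piece 2:a rests on {0:f}
piece 3:d rests on {1:d}
piece 4:f rests on {2:a}
piece 5:f rests on {4:f}
piece 6:e rests on {3:d, 5:f}
piece 7:e rests on {6:e}
minimal pieces: {0:f, 1:d}
ways to finish when only these pieces remain (= sum over removing one remaining piece with nothing left below it):
  1 left: {7}→1
  2 left: {6,7}→1
  3 left: {3,6,7}→1  {5,6,7}→1
  4 left: {1,3,6,7}→1  {3,5,6,7}→2  {4,5,6,7}→1
  5 left: {1,3,5,6,7}→3  {2,4,5,6,7}→1  {3,4,5,6,7}→3
  6 left: {0,2,4,5,6,7}→1  {1,3,4,5,6,7}→6  {2,3,4,5,6,7}→4
  placing 0:f first → 10 extensions
  placing 1:d first → 5 extensions
total linear extensions = 15

15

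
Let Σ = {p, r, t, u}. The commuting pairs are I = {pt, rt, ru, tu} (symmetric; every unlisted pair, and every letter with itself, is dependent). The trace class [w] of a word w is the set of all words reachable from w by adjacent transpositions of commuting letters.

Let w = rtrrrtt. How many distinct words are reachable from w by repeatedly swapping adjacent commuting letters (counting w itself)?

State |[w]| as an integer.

0(r) covers ∅
1(t) covers ∅
2(r) covers 0:r
3(r) covers 2:r
4(r) covers 3:r
5(t) covers 1:t
6(t) covers 5:t
floor of heap: 0:r, 1:t
completions by unplaced set U, small U first (add the entries for U minus each lowest piece of U):
  |U|=1: {4}:1  {6}:1
  |U|=2: {3,4}:1  {4,6}:2  {5,6}:1
  |U|=3: {1,5,6}:1  {2,3,4}:1  {3,4,6}:3  {4,5,6}:3
  |U|=4: {0,2,3,4}:1  {1,4,5,6}:4  {2,3,4,6}:4  {3,4,5,6}:6
  |U|=5: {0,2,3,4,6}:5  {1,3,4,5,6}:10  {2,3,4,5,6}:10
  start at 0(r): 20
  start at 1(t): 15
sum over floor = 35

35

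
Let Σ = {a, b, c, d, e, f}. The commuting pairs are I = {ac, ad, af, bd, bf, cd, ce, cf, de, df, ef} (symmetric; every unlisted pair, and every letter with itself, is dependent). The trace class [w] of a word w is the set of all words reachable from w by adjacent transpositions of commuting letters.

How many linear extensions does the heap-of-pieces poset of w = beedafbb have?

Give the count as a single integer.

drop 0:b onto floor
drop 1:e onto {0:b}
drop 2:e onto {1:e}
drop 3:d onto floor
drop 4:a onto {2:e}
drop 5:f onto floor
drop 6:b onto {4:a}
drop 7:b onto {6:b}
ground layer = {0:b, 3:d, 5:f}
drop-orders for the pieces not yet dropped (sum over which currently-grounded one goes next):
  1 to go: {3} 1  {5} 1  {7} 1
  2 to go: {3,5} 2  {3,7} 2  {5,7} 2  {6,7} 1
  3 to go: {3,5,7} 6  {3,6,7} 3  {4,6,7} 1  {5,6,7} 3
  4 to go: {2,4,6,7} 1  {3,4,6,7} 4  {3,5,6,7} 12  {4,5,6,7} 4
  5 to go: {1,2,4,6,7} 1  {2,3,4,6,7} 5  {2,4,5,6,7} 5  {3,4,5,6,7} 20
  6 to go: {0,1,2,4,6,7} 1  {1,2,3,4,6,7} 6  {1,2,4,5,6,7} 6  {2,3,4,5,6,7} 30
  if 0:b drops first: 42 orders
  if 3:d drops first: 7 orders
  if 5:f drops first: 7 orders
heap linearizations: 56

56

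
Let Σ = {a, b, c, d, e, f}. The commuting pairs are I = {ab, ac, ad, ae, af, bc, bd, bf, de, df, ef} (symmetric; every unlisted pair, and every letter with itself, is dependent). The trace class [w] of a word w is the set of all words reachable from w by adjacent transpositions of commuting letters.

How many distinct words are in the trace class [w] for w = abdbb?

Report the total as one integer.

drop 0:a onto floor
drop 1:b onto floor
drop 2:d onto floor
drop 3:b onto {1:b}
drop 4:b onto {3:b}
ground layer = {0:a, 1:b, 2:d}
drop-orders for the pieces not yet dropped (sum over which currently-grounded one goes next):
  1 to go: {0} 1  {2} 1  {4} 1
  2 to go: {0,2} 2  {0,4} 2  {2,4} 2  {3,4} 1
  3 to go: {0,2,4} 6  {0,3,4} 3  {1,3,4} 1  {2,3,4} 3
  if 0:a drops first: 4 orders
  if 1:b drops first: 12 orders
  if 2:d drops first: 4 orders
heap linearizations: 20

20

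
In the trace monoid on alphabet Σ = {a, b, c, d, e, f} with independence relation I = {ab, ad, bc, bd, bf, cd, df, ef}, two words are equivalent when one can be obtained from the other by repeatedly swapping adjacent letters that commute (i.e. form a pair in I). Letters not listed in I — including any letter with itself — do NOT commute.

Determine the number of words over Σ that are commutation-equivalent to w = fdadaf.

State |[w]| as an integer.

15

piece 0:f — minimal
piece 1:d — minimal
piece 2:a rests on {0:f}
piece 3:d rests on {1:d}
piece 4:a rests on {2:a}
piece 5:f rests on {4:a}
minimal pieces: {0:f, 1:d}
ways to finish when only these pieces remain (= sum over removing one remaining piece with nothing left below it):
  1 left: {3}→1  {5}→1
  2 left: {1,3}→1  {3,5}→2  {4,5}→1
  3 left: {1,3,5}→3  {2,4,5}→1  {3,4,5}→3
  4 left: {0,2,4,5}→1  {1,3,4,5}→6  {2,3,4,5}→4
  placing 0:f first → 10 extensions
  placing 1:d first → 5 extensions
total linear extensions = 15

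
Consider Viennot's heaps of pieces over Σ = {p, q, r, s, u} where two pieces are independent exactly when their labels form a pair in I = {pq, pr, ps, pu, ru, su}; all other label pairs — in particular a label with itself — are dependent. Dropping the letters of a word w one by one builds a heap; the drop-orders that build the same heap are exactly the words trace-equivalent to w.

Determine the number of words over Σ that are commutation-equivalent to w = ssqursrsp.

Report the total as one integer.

piece 0:s — minimal
piece 1:s rests on {0:s}
piece 2:q rests on {1:s}
piece 3:u rests on {2:q}
piece 4:r rests on {2:q}
piece 5:s rests on {4:r}
piece 6:r rests on {5:s}
piece 7:s rests on {6:r}
piece 8:p — minimal
minimal pieces: {0:s, 8:p}
ways to finish when only these pieces remain (= sum over removing one remaining piece with nothing left below it):
  1 left: {3}→1  {7}→1  {8}→1
  2 left: {3,7}→2  {3,8}→2  {6,7}→1  {7,8}→2
  3 left: {3,6,7}→3  {3,7,8}→6  {5,6,7}→1  {6,7,8}→3
  4 left: {3,5,6,7}→4  {3,6,7,8}→12  {4,5,6,7}→1  {5,6,7,8}→4
  5 left: {3,4,5,6,7}→5  {3,5,6,7,8}→20  {4,5,6,7,8}→5
  6 left: {2,3,4,5,6,7}→5  {3,4,5,6,7,8}→30
  7 left: {1,2,3,4,5,6,7}→5  {2,3,4,5,6,7,8}→35
  placing 0:s first → 40 extensions
  placing 8:p first → 5 extensions
total linear extensions = 45

45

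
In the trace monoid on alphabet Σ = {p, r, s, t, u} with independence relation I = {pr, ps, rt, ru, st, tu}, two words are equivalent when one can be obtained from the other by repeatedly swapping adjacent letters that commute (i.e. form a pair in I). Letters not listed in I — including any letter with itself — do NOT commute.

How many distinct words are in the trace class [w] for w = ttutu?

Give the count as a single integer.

#0=t has no predecessor
#1=t depends on [0:t]
#2=u has no predecessor
#3=t depends on [1:t]
#4=u depends on [2:u]
sources: [0:t, 2:u]
N(rest) = Σ N(rest − s) over sources s of rest; N(one piece) = 1:
  size 1 → [3]=1  [4]=1
  size 2 → [1,3]=1  [2,4]=1  [3,4]=2
  size 3 → [0,1,3]=1  [1,3,4]=3  [2,3,4]=3
  first=0(t) contributes 6
  first=2(u) contributes 4
|[w]| = 10

10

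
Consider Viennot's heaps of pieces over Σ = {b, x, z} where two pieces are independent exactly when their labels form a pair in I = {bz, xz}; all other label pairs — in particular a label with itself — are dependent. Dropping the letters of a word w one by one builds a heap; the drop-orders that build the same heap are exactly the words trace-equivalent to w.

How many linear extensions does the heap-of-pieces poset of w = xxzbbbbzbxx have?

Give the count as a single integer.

piece 0:x — minimal
piece 1:x rests on {0:x}
piece 2:z — minimal
piece 3:b rests on {1:x}
piece 4:b rests on {3:b}
piece 5:b rests on {4:b}
piece 6:b rests on {5:b}
piece 7:z rests on {2:z}
piece 8:b rests on {6:b}
piece 9:x rests on {8:b}
piece 10:x rests on {9:x}
minimal pieces: {0:x, 2:z}
ways to finish when only these pieces remain (= sum over removing one remaining piece with nothing left below it):
  1 left: {7}→1  {10}→1
  2 left: {2,7}→1  {7,10}→2  {9,10}→1
  3 left: {2,7,10}→3  {7,9,10}→3  {8,9,10}→1
  4 left: {2,7,9,10}→6  {6,8,9,10}→1  {7,8,9,10}→4
  5 left: {2,7,8,9,10}→10  {5,6,8,9,10}→1  {6,7,8,9,10}→5
  6 left: {2,6,7,8,9,10}→15  {4,5,6,8,9,10}→1  {5,6,7,8,9,10}→6
  7 left: {2,5,6,7,8,9,10}→21  {3,4,5,6,8,9,10}→1  {4,5,6,7,8,9,10}→7
  8 left: {1,3,4,5,6,8,9,10}→1  {2,4,5,6,7,8,9,10}→28  {3,4,5,6,7,8,9,10}→8
  9 left: {0,1,3,4,5,6,8,9,10}→1  {1,3,4,5,6,7,8,9,10}→9  {2,3,4,5,6,7,8,9,10}→36
  placing 0:x first → 45 extensions
  placing 2:z first → 10 extensions
total linear extensions = 55

55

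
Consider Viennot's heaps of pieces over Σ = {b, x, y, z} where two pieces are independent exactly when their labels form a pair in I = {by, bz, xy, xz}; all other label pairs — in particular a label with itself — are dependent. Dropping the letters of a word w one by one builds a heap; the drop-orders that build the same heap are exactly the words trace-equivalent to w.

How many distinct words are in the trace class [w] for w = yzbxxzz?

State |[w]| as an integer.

35

drop 0:y onto floor
drop 1:z onto {0:y}
drop 2:b onto floor
drop 3:x onto {2:b}
drop 4:x onto {3:x}
drop 5:z onto {1:z}
drop 6:z onto {5:z}
ground layer = {0:y, 2:b}
drop-orders for the pieces not yet dropped (sum over which currently-grounded one goes next):
  1 to go: {4} 1  {6} 1
  2 to go: {3,4} 1  {4,6} 2  {5,6} 1
  3 to go: {1,5,6} 1  {2,3,4} 1  {3,4,6} 3  {4,5,6} 3
  4 to go: {0,1,5,6} 1  {1,4,5,6} 4  {2,3,4,6} 4  {3,4,5,6} 6
  5 to go: {0,1,4,5,6} 5  {1,3,4,5,6} 10  {2,3,4,5,6} 10
  if 0:y drops first: 20 orders
  if 2:b drops first: 15 orders
heap linearizations: 35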